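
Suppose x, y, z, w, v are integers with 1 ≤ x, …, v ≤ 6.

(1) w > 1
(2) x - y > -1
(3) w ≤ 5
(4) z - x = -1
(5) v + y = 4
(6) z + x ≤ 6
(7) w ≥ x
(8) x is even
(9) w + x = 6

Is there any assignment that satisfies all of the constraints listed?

Satisfiable

The assignment x = 2, y = 2, z = 1, w = 4, v = 2 works:
  constraint 2 holds since x - y = 0.
  constraint 4 holds since z - x = -1.
The rest check out directly.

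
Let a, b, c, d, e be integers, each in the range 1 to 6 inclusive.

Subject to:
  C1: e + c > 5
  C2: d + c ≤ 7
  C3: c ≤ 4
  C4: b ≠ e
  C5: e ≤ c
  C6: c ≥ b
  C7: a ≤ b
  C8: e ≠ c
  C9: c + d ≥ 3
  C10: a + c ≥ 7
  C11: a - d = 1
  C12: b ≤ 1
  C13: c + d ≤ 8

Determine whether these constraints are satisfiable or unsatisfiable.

From constraints 7 and 12: a ≤ b ≤ 1. From constraint 3: c ≤ 4. Hence a + c ≤ 5. But constraint 10 requires a + c ≥ 7, and 7 > 5. Contradiction.

Unsatisfiable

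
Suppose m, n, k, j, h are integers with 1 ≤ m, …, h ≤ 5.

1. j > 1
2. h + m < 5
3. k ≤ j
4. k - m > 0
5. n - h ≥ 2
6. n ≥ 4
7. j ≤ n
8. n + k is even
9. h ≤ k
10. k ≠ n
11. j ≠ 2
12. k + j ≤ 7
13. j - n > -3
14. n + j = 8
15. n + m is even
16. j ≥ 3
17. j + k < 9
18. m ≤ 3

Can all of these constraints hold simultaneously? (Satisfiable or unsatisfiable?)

Satisfiable

Try m = 1, n = 5, k = 3, j = 3, h = 3.
Check constraint 2: h + m = 4; constraint 4: k - m = 2. The remaining constraints are straightforward to verify.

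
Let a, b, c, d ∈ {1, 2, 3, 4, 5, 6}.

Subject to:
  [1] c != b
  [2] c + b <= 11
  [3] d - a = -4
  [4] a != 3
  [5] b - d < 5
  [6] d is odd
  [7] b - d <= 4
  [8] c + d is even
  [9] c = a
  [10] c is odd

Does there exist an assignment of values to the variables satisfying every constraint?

One satisfying assignment is a = 5, b = 4, c = 5, d = 1.
For the less obvious constraints — constraint 2: c + b = 9; constraint 3: d - a = -4; constraint 5: b - d = 3 — and the others hold by inspection.

Satisfiable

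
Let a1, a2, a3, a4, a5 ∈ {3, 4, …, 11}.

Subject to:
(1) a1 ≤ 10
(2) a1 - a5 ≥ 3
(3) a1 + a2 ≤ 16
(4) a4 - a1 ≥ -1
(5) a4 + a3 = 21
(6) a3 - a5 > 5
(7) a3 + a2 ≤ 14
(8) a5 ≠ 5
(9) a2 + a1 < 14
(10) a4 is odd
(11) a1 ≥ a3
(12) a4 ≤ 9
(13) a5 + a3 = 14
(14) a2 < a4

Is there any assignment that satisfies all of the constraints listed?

Unsatisfiable

From constraint 12: a4 ≤ 9. From constraints 1 and 11: a3 ≤ a1 ≤ 10. Hence a4 + a3 ≤ 19. But constraint 5 requires a4 + a3 = 21, and 21 > 19. Contradiction.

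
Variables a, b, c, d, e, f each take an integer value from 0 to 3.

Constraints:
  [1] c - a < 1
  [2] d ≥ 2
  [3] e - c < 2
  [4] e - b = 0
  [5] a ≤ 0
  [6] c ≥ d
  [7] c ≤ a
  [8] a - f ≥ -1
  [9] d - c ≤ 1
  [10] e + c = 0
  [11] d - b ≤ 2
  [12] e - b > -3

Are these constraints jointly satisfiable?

Unsatisfiable

From constraints 2 and 6: c ≥ d and d ≥ 2, so c ≥ 2. From constraints 5 and 7: c ≤ a and a ≤ 0, so c ≤ 0. But 0 < 2, so no value of c works.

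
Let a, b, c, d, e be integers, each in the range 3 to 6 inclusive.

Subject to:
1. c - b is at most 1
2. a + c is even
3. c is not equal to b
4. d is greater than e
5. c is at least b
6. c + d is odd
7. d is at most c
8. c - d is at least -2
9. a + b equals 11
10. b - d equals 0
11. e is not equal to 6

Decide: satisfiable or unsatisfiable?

Satisfiable

Try a = 6, b = 5, c = 6, d = 5, e = 4.
Check constraint 1: c - b = 1; constraint 8: c - d = 1; constraint 9: a + b = 11. The remaining constraints are straightforward to verify.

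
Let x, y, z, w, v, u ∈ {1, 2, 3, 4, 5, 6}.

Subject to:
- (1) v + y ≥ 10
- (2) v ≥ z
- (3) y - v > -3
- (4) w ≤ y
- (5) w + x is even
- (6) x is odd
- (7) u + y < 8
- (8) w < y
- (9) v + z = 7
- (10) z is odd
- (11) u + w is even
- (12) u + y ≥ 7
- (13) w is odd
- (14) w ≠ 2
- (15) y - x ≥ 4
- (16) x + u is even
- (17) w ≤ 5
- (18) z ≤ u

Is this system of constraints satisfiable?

Satisfiable

Try x = 1, y = 6, z = 1, w = 1, v = 6, u = 1.
Check constraint 1: v + y = 12; constraint 3: y - v = 0. The remaining constraints are straightforward to verify.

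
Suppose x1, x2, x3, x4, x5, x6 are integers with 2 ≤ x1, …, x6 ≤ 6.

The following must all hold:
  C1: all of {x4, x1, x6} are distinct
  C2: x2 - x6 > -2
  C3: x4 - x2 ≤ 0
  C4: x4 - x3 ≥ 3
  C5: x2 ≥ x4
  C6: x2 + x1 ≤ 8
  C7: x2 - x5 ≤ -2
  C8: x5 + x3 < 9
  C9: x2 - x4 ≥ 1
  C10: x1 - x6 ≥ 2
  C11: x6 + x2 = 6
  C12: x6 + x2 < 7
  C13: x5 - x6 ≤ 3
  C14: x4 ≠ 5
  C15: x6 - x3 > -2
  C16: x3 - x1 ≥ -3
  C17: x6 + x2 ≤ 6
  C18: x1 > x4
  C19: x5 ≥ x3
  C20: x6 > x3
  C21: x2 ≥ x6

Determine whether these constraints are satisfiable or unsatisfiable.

Unsatisfiable

Constraints 4, 7, 9, 10, 13, and 16 give x3 − x1 ≥ -3, x1 − x6 ≥ 2, x6 − x5 ≥ -3, x5 − x2 ≥ 2, x2 − x4 ≥ 1, x4 − x3 ≥ 3.
Adding all 6 inequalities: the left sides telescope to 0, and the right sides sum to (-3) + 2 + (-3) + 2 + 1 + 3 = 2. So 0 ≥ 2, which is false.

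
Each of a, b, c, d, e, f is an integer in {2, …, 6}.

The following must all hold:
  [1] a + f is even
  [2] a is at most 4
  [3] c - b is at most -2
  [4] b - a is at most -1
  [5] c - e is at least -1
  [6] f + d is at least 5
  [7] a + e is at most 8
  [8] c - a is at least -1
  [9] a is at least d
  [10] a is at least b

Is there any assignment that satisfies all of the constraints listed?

Constraints 3, 4, and 8 give c − a ≥ -1, a − b ≥ 1, b − c ≥ 2.
Adding all 3 inequalities: the left sides telescope to 0, and the right sides sum to (-1) + 1 + 2 = 2. So 0 ≥ 2, which is false.

Unsatisfiable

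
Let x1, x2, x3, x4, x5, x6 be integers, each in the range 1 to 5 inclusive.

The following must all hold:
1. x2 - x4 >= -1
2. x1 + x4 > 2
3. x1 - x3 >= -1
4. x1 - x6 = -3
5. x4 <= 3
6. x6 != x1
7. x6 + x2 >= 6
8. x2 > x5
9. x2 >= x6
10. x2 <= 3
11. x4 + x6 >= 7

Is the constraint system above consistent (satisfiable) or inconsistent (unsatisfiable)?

Unsatisfiable

From constraint 5: x4 ≤ 3. From constraints 9 and 10: x6 ≤ x2 ≤ 3. Hence x4 + x6 ≤ 6. But constraint 11 requires x4 + x6 ≥ 7, and 7 > 6. Contradiction.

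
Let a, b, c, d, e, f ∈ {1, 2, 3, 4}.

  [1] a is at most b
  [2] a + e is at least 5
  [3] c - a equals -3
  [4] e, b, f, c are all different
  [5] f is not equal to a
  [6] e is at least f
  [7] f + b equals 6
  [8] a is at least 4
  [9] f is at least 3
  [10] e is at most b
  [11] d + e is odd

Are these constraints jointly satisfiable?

Unsatisfiable

From constraint 9: f ≥ 3. From constraints 1 and 8: b ≥ a ≥ 4. Hence f + b ≥ 7. But constraint 7 requires f + b = 6, and 6 < 7. Contradiction.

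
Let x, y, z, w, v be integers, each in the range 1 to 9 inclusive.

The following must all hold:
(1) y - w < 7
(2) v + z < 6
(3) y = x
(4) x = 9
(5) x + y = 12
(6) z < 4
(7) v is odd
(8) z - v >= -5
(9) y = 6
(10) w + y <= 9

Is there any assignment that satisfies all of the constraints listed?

Unsatisfiable

Constraint 9 fixes y = 6 and constraint 4 fixes x = 9, but constraint 3 requires y = x. Since 6 ≠ 9, contradiction.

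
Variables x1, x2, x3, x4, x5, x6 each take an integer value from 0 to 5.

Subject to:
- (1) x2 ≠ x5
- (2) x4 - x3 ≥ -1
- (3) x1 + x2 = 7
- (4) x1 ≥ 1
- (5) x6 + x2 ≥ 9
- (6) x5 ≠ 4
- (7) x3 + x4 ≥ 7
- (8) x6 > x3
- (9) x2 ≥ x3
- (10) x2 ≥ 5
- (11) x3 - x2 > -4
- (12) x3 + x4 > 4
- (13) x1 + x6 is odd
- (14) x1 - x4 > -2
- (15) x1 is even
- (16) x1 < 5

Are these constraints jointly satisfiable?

One satisfying assignment is x1 = 2, x2 = 5, x3 = 4, x4 = 3, x5 = 2, x6 = 5.
For the less obvious constraints — constraint 2: x4 - x3 = -1; constraint 3: x1 + x2 = 7; constraint 5: x6 + x2 = 10 — and the others hold by inspection.

Satisfiable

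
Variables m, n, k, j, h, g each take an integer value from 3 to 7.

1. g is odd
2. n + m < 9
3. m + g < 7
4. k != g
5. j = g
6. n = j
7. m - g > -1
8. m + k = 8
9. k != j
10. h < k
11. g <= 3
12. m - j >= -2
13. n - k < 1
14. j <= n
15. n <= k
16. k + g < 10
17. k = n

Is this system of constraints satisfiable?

Unsatisfiable

From constraints 5, 6, and 17, k = n = j = g, so k = g. But constraint 4 says k ≠ g. Contradiction.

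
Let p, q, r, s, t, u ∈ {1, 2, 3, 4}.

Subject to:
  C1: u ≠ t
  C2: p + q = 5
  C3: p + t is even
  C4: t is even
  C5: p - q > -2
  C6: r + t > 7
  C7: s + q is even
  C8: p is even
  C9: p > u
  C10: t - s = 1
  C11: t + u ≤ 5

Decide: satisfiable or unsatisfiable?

Try p = 2, q = 3, r = 4, s = 3, t = 4, u = 1.
Check constraint 2: p + q = 5; constraint 5: p - q = -1; constraint 6: r + t = 8. The remaining constraints are straightforward to verify.

Satisfiable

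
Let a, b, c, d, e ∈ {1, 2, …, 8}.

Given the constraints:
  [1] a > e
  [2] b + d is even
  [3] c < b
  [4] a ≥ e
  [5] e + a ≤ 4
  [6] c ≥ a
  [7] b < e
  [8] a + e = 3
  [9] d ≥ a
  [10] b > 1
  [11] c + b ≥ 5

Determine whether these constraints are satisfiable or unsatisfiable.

Unsatisfiable

Constraints 1, 3, 6, and 7 give a ≤ c, c < b, b < e, e < a. Chaining: a ≤ c < b < e < a, which forces a < a — impossible.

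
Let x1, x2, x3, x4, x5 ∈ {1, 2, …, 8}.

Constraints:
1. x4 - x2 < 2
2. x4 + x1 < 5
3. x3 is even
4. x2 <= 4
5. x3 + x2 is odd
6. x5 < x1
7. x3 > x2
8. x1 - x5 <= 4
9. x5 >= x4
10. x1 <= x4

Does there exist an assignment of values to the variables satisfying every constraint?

Unsatisfiable

Constraints 6, 9, and 10 give x5 < x1, x1 ≤ x4, x4 ≤ x5. Chaining: x5 < x1 ≤ x4 ≤ x5, which forces x5 < x5 — impossible.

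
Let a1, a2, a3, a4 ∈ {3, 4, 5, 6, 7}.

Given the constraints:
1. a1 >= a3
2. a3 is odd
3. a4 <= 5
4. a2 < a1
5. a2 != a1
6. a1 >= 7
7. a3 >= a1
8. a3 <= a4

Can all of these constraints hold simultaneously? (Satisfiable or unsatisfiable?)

Unsatisfiable

From constraints 6 and 7: a3 ≥ a1 and a1 ≥ 7, so a3 ≥ 7. From constraints 3 and 8: a3 ≤ a4 and a4 ≤ 5, so a3 ≤ 5. But 5 < 7, so no value of a3 works.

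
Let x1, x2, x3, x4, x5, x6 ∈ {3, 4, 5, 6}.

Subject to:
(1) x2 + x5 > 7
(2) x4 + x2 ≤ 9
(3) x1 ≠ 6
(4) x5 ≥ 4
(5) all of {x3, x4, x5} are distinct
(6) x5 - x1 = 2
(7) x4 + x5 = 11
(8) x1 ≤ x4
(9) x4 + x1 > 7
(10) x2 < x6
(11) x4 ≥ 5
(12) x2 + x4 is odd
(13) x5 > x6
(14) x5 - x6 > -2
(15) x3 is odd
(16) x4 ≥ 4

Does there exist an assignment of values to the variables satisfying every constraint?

One satisfying assignment is x1 = 3, x2 = 3, x3 = 3, x4 = 6, x5 = 5, x6 = 4.
For the less obvious constraints — constraint 1: x2 + x5 = 8; constraint 2: x4 + x2 = 9; constraint 6: x5 - x1 = 2 — and the others hold by inspection.

Satisfiable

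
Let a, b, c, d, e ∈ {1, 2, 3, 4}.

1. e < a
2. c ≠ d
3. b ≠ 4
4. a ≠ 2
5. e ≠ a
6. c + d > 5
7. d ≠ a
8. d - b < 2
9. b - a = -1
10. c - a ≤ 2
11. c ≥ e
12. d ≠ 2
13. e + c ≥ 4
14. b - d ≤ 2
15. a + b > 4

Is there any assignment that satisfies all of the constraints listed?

Take a = 4, b = 3, c = 4, d = 3, e = 1. Then constraint 6: c + d = 7; constraint 8: d - b = 0, and every other listed constraint is also met.

Satisfiable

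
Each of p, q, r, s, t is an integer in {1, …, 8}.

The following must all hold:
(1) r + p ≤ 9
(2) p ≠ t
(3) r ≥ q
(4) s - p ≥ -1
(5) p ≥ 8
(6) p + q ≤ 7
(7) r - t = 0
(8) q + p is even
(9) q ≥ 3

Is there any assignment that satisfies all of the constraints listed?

From constraints 3 and 9: r ≥ q ≥ 3. From constraint 5: p ≥ 8. Hence r + p ≥ 11. But constraint 1 requires r + p ≤ 9, and 9 < 11. Contradiction.

Unsatisfiable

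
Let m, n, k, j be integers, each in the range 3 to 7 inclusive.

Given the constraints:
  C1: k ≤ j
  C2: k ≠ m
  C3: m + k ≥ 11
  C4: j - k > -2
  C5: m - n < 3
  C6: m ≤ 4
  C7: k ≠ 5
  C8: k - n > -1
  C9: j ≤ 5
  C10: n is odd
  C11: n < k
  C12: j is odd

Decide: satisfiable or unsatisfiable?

Unsatisfiable

From constraint 6: m ≤ 4. From constraints 1 and 9: k ≤ j ≤ 5. Hence m + k ≤ 9. But constraint 3 requires m + k ≥ 11, and 11 > 9. Contradiction.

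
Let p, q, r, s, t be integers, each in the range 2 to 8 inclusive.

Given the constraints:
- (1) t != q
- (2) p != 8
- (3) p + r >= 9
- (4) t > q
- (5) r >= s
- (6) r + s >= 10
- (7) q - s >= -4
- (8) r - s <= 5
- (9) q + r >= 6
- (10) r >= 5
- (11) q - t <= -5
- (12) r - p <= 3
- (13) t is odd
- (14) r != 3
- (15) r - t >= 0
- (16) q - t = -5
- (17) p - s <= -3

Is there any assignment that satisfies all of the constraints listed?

Constraints 7, 11, 12, 15, and 17 give p − r ≥ -3, r − t ≥ 0, t − q ≥ 5, q − s ≥ -4, s − p ≥ 3.
Adding all 5 inequalities: the left sides telescope to 0, and the right sides sum to (-3) + 0 + 5 + (-4) + 3 = 1. So 0 ≥ 1, which is false.

Unsatisfiable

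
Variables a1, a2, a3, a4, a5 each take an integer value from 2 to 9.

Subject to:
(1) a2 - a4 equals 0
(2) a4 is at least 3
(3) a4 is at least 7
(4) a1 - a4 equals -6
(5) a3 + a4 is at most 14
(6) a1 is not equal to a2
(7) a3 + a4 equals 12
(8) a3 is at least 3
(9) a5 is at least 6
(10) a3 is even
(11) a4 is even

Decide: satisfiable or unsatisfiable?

Satisfiable

Setting (a1, a2, a3, a4, a5) = (2, 8, 4, 8, 6) satisfies everything: constraint 1: a2 - a4 = 0; constraint 4: a1 - a4 = -6; constraint 5: a3 + a4 = 12, and the others follow.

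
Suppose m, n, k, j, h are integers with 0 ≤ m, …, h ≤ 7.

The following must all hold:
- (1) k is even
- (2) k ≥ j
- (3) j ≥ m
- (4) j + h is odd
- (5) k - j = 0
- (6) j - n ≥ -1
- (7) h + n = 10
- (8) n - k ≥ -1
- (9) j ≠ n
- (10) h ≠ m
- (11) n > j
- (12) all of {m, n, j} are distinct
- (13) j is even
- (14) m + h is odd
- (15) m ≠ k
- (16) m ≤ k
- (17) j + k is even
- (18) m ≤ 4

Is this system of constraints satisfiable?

Setting (m, n, k, j, h) = (4, 7, 6, 6, 3) satisfies everything: constraint 5: k - j = 0; constraint 6: j - n = -1; constraint 7: h + n = 10, and the others follow.

Satisfiable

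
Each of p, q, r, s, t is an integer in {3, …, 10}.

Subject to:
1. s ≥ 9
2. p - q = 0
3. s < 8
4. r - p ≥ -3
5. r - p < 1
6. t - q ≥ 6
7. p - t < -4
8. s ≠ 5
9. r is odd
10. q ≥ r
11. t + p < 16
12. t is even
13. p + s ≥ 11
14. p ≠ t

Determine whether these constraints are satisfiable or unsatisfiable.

From constraint 1: s ≥ 9. From constraint 3: s ≤ 7. But 7 < 9, so no value of s works.

Unsatisfiable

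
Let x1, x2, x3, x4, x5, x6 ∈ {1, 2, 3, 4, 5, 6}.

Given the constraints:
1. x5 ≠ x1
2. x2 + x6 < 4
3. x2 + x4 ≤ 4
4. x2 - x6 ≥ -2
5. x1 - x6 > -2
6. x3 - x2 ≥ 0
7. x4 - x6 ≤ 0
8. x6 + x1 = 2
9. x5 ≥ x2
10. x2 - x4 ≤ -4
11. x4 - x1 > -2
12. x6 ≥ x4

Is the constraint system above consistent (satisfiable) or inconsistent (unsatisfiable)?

Constraints 4, 7, and 10 give x6 − x4 ≥ 0, x4 − x2 ≥ 4, x2 − x6 ≥ -2.
Adding all 3 inequalities: the left sides telescope to 0, and the right sides sum to 0 + 4 + (-2) = 2. So 0 ≥ 2, which is false.

Unsatisfiable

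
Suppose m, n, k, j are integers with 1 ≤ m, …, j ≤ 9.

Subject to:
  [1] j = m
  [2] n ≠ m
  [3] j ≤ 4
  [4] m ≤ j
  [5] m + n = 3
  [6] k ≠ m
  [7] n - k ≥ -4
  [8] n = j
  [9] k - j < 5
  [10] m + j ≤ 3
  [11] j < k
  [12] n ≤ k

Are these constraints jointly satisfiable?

From constraints 1 and 8, n = j = m, so n = m. But constraint 2 says n ≠ m. Contradiction.

Unsatisfiable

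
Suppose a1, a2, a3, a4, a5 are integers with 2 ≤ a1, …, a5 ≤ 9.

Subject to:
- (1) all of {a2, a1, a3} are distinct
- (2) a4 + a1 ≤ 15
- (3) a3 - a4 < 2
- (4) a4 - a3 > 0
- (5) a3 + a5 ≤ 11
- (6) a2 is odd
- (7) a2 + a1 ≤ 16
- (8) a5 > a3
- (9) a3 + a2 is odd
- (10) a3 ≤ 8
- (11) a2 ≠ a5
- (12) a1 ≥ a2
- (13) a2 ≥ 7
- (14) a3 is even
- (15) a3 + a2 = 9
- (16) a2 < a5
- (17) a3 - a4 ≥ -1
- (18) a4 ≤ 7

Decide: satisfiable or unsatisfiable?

The assignment a1 = 9, a2 = 7, a3 = 2, a4 = 3, a5 = 9 works:
  constraint 2 holds since a4 + a1 = 12.
  constraint 3 holds since a3 - a4 = -1.
The rest check out directly.

Satisfiable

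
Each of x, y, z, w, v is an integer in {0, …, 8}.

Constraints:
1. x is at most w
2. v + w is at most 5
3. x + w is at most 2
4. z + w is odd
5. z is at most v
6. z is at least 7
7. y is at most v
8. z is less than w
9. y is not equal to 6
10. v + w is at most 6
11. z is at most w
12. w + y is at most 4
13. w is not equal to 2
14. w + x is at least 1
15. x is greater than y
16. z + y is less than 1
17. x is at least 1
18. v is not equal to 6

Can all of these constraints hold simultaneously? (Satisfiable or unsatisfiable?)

Unsatisfiable

From constraints 5 and 6: v ≥ z ≥ 7. From constraints 1 and 17: w ≥ x ≥ 1. Hence v + w ≥ 8. But constraint 10 requires v + w ≤ 6, and 6 < 8. Contradiction.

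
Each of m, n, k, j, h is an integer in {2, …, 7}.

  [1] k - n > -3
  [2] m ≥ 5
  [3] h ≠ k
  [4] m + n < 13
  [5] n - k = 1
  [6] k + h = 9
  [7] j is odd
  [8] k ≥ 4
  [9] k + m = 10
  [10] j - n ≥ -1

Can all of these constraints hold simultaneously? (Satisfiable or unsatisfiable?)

Satisfiable

The assignment m = 5, n = 6, k = 5, j = 5, h = 4 works:
  constraint 1 holds since k - n = -1.
  constraint 4 holds since m + n = 11.
The rest check out directly.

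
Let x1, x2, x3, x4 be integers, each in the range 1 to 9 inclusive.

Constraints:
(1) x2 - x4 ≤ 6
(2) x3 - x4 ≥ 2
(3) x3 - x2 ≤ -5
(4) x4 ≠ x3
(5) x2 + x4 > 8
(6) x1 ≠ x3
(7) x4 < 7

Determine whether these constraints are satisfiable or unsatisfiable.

Unsatisfiable

Constraints 1, 2, and 3 give x3 − x4 ≥ 2, x4 − x2 ≥ -6, x2 − x3 ≥ 5.
Adding all 3 inequalities: the left sides telescope to 0, and the right sides sum to 2 + (-6) + 5 = 1. So 0 ≥ 1, which is false.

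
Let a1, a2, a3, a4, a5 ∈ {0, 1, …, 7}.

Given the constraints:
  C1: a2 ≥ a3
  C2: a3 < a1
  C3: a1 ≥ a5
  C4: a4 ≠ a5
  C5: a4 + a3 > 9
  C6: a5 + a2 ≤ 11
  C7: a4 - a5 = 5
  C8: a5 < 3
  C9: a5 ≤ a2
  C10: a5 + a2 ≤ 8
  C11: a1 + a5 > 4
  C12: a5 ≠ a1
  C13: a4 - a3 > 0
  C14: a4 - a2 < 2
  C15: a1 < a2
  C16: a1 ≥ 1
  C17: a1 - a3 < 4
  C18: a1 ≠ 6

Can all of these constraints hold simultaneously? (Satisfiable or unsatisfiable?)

One satisfying assignment is a1 = 5, a2 = 7, a3 = 4, a4 = 6, a5 = 1.
For the less obvious constraints — constraint 5: a4 + a3 = 10; constraint 6: a5 + a2 = 8 — and the others hold by inspection.

Satisfiable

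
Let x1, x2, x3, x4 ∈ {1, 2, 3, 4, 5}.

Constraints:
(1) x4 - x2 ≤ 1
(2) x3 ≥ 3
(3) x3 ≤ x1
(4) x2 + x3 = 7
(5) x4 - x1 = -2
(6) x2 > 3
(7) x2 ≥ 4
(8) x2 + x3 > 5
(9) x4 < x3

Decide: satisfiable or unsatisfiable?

Satisfiable

The assignment x1 = 4, x2 = 4, x3 = 3, x4 = 2 works:
  constraint 1 holds since x4 - x2 = -2.
  constraint 4 holds since x2 + x3 = 7.
The rest check out directly.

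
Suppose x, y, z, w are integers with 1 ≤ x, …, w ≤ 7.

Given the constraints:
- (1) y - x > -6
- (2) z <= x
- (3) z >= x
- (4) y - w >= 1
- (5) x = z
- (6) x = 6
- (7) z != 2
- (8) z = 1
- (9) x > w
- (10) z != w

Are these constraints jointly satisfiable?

Constraint 6 fixes x = 6 and constraint 8 fixes z = 1, but constraint 5 requires x = z. Since 6 ≠ 1, contradiction.

Unsatisfiable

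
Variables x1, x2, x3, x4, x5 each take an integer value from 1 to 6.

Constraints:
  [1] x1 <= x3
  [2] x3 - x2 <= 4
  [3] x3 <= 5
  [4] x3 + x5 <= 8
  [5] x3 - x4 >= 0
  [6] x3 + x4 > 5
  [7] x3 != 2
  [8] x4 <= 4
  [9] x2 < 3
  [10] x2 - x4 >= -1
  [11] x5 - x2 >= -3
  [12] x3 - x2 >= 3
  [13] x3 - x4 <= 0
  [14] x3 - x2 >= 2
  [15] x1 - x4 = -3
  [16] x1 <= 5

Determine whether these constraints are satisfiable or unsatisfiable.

Constraints 10, 12, and 13 give x3 − x2 ≥ 3, x2 − x4 ≥ -1, x4 − x3 ≥ 0.
Adding all 3 inequalities: the left sides telescope to 0, and the right sides sum to 3 + (-1) + 0 = 2. So 0 ≥ 2, which is false.

Unsatisfiable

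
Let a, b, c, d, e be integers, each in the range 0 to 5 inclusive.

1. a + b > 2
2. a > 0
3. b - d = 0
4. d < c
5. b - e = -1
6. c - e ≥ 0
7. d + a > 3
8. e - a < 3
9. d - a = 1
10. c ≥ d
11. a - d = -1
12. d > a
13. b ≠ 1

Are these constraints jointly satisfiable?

Setting (a, b, c, d, e) = (2, 3, 4, 3, 4) satisfies everything: constraint 1: a + b = 5; constraint 3: b - d = 0; constraint 5: b - e = -1, and the others follow.

Satisfiable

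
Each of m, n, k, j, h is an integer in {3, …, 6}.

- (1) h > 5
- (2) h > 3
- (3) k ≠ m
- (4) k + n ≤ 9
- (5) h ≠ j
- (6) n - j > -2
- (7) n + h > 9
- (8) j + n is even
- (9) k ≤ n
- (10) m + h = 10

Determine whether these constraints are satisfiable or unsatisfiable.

Satisfiable

One satisfying assignment is m = 4, n = 4, k = 3, j = 4, h = 6.
For the less obvious constraints — constraint 4: k + n = 7; constraint 6: n - j = 0 — and the others hold by inspection.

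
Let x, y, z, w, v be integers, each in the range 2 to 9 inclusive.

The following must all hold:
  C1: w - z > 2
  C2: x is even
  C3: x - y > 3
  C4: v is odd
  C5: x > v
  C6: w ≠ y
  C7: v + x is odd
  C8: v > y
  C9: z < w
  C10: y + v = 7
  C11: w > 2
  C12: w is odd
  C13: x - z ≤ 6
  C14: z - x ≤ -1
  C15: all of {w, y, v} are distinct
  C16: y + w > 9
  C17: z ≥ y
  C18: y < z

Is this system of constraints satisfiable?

Satisfiable

Setting (x, y, z, w, v) = (8, 2, 4, 9, 5) satisfies everything: constraint 1: w - z = 5; constraint 3: x - y = 6, and the others follow.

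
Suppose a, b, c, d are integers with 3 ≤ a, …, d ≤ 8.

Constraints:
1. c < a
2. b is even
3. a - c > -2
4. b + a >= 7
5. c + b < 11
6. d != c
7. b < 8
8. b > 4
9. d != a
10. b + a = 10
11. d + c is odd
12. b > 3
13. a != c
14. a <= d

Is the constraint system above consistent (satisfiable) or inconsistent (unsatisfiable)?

Satisfiable

Take a = 4, b = 6, c = 3, d = 8. Then constraint 3: a - c = 1; constraint 4: b + a = 10; constraint 5: c + b = 9, and every other listed constraint is also met.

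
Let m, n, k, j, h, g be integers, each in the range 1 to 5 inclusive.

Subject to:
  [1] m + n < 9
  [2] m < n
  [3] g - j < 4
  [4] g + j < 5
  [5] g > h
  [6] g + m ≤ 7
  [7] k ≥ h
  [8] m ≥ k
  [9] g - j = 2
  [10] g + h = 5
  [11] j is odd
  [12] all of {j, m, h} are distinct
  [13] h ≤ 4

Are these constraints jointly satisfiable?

Try m = 3, n = 4, k = 3, j = 1, h = 2, g = 3.
Check constraint 1: m + n = 7; constraint 3: g - j = 2. The remaining constraints are straightforward to verify.

Satisfiable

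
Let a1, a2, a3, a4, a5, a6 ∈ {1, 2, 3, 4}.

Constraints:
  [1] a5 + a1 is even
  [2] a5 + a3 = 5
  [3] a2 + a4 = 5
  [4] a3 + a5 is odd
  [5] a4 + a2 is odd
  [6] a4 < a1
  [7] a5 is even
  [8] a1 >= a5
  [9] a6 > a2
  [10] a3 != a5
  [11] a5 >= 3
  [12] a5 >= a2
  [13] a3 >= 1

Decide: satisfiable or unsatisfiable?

Satisfiable

The assignment a1 = 4, a2 = 2, a3 = 1, a4 = 3, a5 = 4, a6 = 4 works:
  constraint 1 holds since a5 + a1 = 8 is even.
  constraint 2 holds since a5 + a3 = 5.
  constraint 3 holds since a2 + a4 = 5.
The rest check out directly.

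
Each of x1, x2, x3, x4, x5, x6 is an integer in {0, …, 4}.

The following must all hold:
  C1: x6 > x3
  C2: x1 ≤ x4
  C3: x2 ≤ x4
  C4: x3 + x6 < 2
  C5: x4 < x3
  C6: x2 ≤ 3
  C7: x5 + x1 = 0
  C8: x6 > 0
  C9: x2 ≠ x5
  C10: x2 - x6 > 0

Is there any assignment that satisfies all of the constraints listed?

Constraints 1, 3, 5, and 10 give x2 ≤ x4, x4 < x3, x3 < x6, x6 < x2. Chaining: x2 ≤ x4 < x3 < x6 < x2, which forces x2 < x2 — impossible.

Unsatisfiable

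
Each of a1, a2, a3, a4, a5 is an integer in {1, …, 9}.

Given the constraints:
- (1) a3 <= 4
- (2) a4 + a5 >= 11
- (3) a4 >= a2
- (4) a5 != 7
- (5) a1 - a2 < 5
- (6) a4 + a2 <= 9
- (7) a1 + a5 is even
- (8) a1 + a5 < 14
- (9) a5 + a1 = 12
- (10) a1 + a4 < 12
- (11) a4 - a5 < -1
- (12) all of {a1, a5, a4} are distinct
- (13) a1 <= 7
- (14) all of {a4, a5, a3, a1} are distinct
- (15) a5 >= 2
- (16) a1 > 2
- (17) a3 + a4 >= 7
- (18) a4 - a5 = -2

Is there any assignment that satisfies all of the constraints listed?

The assignment a1 = 4, a2 = 2, a3 = 1, a4 = 6, a5 = 8 works:
  constraint 2 holds since a4 + a5 = 14.
  constraint 5 holds since a1 - a2 = 2.
  constraint 6 holds since a4 + a2 = 8.
The rest check out directly.

Satisfiable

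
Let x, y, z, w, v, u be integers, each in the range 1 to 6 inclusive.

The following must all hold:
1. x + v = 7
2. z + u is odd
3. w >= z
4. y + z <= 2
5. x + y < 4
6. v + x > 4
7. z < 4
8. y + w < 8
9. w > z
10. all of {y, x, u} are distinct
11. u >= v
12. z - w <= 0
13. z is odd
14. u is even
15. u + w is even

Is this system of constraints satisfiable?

Setting (x, y, z, w, v, u) = (2, 1, 1, 4, 5, 6) satisfies everything: constraint 1: x + v = 7; constraint 4: y + z = 2; constraint 5: x + y = 3, and the others follow.

Satisfiable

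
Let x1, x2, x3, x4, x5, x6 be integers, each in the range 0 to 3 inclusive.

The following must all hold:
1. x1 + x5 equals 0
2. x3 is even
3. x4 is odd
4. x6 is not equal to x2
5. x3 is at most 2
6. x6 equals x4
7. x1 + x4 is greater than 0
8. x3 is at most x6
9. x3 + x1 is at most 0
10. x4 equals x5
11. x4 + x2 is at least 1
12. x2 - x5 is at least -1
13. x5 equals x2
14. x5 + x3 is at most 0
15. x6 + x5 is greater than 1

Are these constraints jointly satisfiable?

From constraints 6, 10, and 13, x6 = x4 = x5 = x2, so x6 = x2. But constraint 4 says x6 ≠ x2. Contradiction.

Unsatisfiable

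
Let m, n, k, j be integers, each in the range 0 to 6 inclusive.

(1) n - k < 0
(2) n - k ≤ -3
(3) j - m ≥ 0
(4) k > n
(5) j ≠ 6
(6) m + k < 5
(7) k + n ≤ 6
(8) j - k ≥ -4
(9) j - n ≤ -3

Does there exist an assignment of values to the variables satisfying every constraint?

Unsatisfiable

Constraints 2, 8, and 9 give k − n ≥ 3, n − j ≥ 3, j − k ≥ -4.
Adding all 3 inequalities: the left sides telescope to 0, and the right sides sum to 3 + 3 + (-4) = 2. So 0 ≥ 2, which is false.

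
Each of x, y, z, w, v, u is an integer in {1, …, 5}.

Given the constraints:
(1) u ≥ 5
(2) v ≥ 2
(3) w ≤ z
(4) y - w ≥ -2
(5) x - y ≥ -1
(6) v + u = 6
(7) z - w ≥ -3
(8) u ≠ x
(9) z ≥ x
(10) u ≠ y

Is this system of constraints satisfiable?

From constraint 2: v ≥ 2. From constraint 1: u ≥ 5. Hence v + u ≥ 7. But constraint 6 requires v + u = 6, and 6 < 7. Contradiction.

Unsatisfiable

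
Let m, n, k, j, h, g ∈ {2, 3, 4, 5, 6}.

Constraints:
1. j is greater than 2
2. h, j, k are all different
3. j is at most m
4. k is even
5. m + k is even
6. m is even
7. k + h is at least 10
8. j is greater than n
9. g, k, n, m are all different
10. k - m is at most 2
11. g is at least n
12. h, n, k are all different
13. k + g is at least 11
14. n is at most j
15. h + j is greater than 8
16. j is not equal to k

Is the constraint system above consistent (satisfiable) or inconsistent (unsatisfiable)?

Satisfiable

Setting (m, n, k, j, h, g) = (4, 3, 6, 4, 5, 5) satisfies everything: constraint 7: k + h = 11; constraint 10: k - m = 2, and the others follow.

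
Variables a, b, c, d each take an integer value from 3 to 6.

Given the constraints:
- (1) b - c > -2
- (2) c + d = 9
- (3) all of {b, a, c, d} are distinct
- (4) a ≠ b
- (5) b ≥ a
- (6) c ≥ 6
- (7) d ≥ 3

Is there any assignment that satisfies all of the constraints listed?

Satisfiable

The assignment a = 4, b = 5, c = 6, d = 3 works:
  constraint 1 holds since b - c = -1.
  constraint 2 holds since c + d = 9.
The rest check out directly.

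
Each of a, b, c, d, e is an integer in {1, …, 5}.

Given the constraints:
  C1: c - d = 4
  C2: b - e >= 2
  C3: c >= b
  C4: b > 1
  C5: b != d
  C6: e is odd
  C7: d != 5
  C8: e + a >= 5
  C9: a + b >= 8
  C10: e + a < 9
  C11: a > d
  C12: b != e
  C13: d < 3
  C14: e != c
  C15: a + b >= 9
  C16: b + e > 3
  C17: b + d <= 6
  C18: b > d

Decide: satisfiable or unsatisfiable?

Satisfiable

Setting (a, b, c, d, e) = (5, 5, 5, 1, 1) satisfies everything: constraint 1: c - d = 4; constraint 2: b - e = 4, and the others follow.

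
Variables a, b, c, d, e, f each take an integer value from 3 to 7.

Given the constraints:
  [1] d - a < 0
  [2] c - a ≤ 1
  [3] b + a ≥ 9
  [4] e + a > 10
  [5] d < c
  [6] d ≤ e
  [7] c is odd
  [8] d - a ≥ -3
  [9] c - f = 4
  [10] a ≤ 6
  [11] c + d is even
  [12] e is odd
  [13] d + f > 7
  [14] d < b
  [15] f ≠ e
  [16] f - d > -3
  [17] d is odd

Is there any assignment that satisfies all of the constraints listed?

One satisfying assignment is a = 6, b = 6, c = 7, d = 5, e = 5, f = 3.
For the less obvious constraints — constraint 1: d - a = -1; constraint 2: c - a = 1; constraint 3: b + a = 12 — and the others hold by inspection.

Satisfiable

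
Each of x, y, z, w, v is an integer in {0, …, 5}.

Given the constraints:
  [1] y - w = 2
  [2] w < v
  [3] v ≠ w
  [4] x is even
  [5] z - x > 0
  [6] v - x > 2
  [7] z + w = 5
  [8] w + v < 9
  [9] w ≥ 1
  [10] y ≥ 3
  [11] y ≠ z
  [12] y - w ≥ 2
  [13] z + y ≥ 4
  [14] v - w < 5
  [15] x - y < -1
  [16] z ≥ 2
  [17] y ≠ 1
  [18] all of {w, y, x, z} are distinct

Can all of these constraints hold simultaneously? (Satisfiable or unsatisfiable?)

Satisfiable

Setting (x, y, z, w, v) = (0, 4, 3, 2, 5) satisfies everything: constraint 1: y - w = 2; constraint 5: z - x = 3, and the others follow.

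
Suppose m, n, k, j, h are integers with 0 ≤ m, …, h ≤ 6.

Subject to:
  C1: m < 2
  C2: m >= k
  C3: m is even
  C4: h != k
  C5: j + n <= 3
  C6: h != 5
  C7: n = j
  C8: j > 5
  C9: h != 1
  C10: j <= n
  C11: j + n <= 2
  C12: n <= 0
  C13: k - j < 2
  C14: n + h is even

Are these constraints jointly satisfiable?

Unsatisfiable

From constraint 8: j ≥ 6. From constraints 10 and 12: j ≤ n and n ≤ 0, so j ≤ 0. But 0 < 6, so no value of j works.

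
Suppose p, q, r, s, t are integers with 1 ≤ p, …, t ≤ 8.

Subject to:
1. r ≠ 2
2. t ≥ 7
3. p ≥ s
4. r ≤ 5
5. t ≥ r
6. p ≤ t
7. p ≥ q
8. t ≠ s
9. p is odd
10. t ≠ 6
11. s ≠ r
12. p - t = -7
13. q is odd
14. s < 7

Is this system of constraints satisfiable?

Satisfiable

Try p = 1, q = 1, r = 4, s = 1, t = 8.
Check constraint 9: p = 1 is odd; constraint 12: p - t = -7; constraint 13: q = 1 is odd. The remaining constraints are straightforward to verify.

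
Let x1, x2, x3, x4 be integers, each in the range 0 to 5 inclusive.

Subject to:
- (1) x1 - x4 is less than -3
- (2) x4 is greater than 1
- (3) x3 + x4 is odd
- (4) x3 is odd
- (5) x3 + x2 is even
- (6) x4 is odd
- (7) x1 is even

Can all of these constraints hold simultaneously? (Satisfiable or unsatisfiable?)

Constraint 4 makes x3 odd and constraint 6 makes x4 odd, so x3 + x4 must be even. Constraint 3 says x3 + x4 is odd — contradiction.

Unsatisfiable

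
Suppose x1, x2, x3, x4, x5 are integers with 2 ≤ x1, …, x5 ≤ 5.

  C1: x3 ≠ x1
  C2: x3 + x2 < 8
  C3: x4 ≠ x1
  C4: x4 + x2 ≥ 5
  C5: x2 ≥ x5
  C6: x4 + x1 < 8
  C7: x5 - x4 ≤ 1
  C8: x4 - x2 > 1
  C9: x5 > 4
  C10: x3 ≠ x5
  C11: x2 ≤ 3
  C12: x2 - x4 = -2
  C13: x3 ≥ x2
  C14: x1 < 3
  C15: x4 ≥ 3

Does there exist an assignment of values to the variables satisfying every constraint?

Unsatisfiable

From constraint 9: x5 ≥ 5. From constraints 5 and 11: x5 ≤ x2 and x2 ≤ 3, so x5 ≤ 3. But 3 < 5, so no value of x5 works.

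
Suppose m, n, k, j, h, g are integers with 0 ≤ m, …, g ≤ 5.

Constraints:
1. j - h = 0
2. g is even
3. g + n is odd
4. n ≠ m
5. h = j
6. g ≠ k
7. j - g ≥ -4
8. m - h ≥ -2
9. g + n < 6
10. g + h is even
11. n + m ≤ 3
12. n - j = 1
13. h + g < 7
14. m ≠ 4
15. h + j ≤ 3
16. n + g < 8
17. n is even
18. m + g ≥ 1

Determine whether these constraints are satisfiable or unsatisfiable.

Unsatisfiable

Constraint 2 makes g even and constraint 17 makes n even, so g + n must be even. Constraint 3 says g + n is odd — contradiction.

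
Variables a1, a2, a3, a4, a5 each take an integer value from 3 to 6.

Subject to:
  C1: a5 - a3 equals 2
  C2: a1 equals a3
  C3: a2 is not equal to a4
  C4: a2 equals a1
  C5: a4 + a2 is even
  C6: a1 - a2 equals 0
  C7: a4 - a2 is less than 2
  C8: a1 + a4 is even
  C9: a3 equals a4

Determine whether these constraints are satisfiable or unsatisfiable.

From constraints 2, 4, and 9, a2 = a1 = a3 = a4, so a2 = a4. But constraint 3 says a2 ≠ a4. Contradiction.

Unsatisfiable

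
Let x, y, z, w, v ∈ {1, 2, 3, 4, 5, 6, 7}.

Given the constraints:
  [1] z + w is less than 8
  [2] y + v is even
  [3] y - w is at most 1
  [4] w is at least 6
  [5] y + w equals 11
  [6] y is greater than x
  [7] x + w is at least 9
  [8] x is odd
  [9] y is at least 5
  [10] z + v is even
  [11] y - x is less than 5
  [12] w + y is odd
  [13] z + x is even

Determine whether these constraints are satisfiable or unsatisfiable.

Satisfiable

The assignment x = 3, y = 5, z = 1, w = 6, v = 7 works:
  constraint 1 holds since z + w = 7.
  constraint 3 holds since y - w = -1.
  constraint 5 holds since y + w = 11.
The rest check out directly.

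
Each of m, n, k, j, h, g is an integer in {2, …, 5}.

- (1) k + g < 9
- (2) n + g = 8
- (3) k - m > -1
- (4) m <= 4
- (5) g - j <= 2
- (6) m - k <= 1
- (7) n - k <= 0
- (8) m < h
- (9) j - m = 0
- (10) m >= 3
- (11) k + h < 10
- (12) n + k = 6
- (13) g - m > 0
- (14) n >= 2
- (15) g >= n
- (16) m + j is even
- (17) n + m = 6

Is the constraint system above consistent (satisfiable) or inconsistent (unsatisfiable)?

Satisfiable

One satisfying assignment is m = 3, n = 3, k = 3, j = 3, h = 5, g = 5.
For the less obvious constraints — constraint 1: k + g = 8; constraint 2: n + g = 8 — and the others hold by inspection.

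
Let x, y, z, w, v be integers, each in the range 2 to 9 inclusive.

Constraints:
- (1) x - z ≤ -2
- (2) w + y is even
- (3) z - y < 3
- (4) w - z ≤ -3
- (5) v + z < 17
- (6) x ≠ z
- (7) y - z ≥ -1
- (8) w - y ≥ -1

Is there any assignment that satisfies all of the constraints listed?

Unsatisfiable

Constraints 4, 7, and 8 give y − z ≥ -1, z − w ≥ 3, w − y ≥ -1.
Adding all 3 inequalities: the left sides telescope to 0, and the right sides sum to (-1) + 3 + (-1) = 1. So 0 ≥ 1, which is false.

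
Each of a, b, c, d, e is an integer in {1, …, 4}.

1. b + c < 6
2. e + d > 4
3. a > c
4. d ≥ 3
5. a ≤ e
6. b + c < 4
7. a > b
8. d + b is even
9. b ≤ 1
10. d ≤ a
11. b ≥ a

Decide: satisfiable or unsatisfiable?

From constraints 4 and 10: a ≥ d and d ≥ 3, so a ≥ 3. From constraints 9 and 11: a ≤ b and b ≤ 1, so a ≤ 1. But 1 < 3, so no value of a works.

Unsatisfiable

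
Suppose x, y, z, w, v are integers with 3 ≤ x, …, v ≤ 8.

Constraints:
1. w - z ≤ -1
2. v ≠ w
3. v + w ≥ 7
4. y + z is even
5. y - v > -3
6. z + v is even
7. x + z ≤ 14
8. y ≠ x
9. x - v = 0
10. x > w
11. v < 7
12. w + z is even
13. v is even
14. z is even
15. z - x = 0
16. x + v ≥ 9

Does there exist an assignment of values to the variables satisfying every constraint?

Satisfiable

The assignment x = 6, y = 4, z = 6, w = 4, v = 6 works:
  constraint 1 holds since w - z = -2.
  constraint 3 holds since v + w = 10.
  constraint 5 holds since y - v = -2.
The rest check out directly.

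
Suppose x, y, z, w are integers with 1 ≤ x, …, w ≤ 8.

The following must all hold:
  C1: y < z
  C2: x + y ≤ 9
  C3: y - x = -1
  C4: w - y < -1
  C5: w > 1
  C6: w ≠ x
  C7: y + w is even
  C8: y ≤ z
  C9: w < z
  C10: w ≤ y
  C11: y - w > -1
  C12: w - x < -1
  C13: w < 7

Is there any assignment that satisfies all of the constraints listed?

One satisfying assignment is x = 5, y = 4, z = 7, w = 2.
For the less obvious constraints — constraint 2: x + y = 9; constraint 3: y - x = -1 — and the others hold by inspection.

Satisfiable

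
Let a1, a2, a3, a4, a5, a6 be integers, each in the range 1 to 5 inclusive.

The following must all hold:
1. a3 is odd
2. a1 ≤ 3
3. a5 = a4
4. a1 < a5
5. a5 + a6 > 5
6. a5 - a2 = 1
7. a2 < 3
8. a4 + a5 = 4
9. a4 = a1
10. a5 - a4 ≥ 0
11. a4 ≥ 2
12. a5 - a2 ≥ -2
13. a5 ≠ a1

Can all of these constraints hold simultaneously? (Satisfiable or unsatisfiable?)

From constraints 3 and 9, a5 = a4 = a1, so a5 = a1. But constraint 13 says a5 ≠ a1. Contradiction.

Unsatisfiable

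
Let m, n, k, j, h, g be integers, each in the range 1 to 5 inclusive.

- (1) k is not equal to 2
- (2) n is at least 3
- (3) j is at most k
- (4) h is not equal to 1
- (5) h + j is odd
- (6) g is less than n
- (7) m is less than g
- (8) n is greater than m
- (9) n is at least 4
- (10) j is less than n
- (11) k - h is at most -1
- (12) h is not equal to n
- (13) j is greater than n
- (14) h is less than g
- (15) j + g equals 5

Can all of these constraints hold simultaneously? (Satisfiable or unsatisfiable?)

Constraints 3, 6, 11, 13, and 14 give n < j, j ≤ k, k < h, h < g, g < n. Chaining: n < j ≤ k < h < g < n, which forces n < n — impossible.

Unsatisfiable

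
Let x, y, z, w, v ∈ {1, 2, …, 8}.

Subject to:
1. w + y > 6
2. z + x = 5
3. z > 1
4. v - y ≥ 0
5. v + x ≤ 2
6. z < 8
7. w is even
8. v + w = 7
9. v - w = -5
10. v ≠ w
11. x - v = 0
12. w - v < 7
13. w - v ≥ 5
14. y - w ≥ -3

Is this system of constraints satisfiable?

Constraints 4, 13, and 14 give v − y ≥ 0, y − w ≥ -3, w − v ≥ 5.
Adding all 3 inequalities: the left sides telescope to 0, and the right sides sum to 0 + (-3) + 5 = 2. So 0 ≥ 2, which is false.

Unsatisfiable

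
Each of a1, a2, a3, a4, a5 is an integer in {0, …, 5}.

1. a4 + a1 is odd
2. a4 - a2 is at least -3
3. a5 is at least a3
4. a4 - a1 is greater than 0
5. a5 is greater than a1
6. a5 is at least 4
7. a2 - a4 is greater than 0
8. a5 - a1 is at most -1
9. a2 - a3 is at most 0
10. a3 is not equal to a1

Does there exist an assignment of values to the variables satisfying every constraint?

Constraints 3, 4, 7, 8, and 9 give a4 < a2, a2 ≤ a3, a3 ≤ a5, a5 < a1, a1 < a4. Chaining: a4 < a2 ≤ a3 ≤ a5 < a1 < a4, which forces a4 < a4 — impossible.

Unsatisfiable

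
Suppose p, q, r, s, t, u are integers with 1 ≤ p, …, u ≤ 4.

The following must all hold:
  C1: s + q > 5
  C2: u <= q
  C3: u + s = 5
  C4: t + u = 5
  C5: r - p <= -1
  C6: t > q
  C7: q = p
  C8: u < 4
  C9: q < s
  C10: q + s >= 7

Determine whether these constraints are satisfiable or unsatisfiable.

The assignment p = 3, q = 3, r = 1, s = 4, t = 4, u = 1 works:
  constraint 1 holds since s + q = 7.
  constraint 3 holds since u + s = 5.
The rest check out directly.

Satisfiable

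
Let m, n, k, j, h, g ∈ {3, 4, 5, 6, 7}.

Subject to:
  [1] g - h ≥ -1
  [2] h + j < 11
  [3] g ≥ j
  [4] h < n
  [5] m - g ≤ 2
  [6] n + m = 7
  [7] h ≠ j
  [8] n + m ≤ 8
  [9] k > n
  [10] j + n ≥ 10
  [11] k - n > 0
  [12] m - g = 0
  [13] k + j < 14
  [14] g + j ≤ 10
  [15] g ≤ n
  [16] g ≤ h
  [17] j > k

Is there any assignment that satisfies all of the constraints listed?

Constraints 3, 4, 11, 16, and 17 give n < k, k < j, j ≤ g, g ≤ h, h < n. Chaining: n < k < j ≤ g ≤ h < n, which forces n < n — impossible.

Unsatisfiable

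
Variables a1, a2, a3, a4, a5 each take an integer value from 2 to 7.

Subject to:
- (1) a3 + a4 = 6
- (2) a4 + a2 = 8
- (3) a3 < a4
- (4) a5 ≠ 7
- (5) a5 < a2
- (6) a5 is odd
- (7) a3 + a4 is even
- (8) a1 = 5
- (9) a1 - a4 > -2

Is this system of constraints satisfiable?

Try a1 = 5, a2 = 4, a3 = 2, a4 = 4, a5 = 3.
Check constraint 1: a3 + a4 = 6; constraint 2: a4 + a2 = 8; constraint 9: a1 - a4 = 1. The remaining constraints are straightforward to verify.

Satisfiable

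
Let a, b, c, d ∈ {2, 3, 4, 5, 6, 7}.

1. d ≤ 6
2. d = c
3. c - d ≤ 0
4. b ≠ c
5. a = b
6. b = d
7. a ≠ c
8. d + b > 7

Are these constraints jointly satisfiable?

Unsatisfiable

From constraints 2, 5, and 6, a = b = d = c, so a = c. But constraint 7 says a ≠ c. Contradiction.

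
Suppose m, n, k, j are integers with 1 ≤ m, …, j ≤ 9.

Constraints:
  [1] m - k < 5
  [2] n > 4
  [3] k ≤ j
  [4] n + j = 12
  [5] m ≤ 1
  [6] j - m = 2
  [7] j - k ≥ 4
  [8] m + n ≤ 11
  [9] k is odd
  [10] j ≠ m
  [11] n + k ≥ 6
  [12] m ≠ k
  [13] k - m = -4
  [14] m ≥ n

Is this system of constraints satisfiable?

From constraint 2: n ≥ 5. From constraints 5 and 14: n ≤ m and m ≤ 1, so n ≤ 1. But 1 < 5, so no value of n works.

Unsatisfiable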